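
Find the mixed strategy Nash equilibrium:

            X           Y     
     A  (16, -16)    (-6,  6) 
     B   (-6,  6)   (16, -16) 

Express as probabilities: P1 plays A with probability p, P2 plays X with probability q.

p = 0.5, q = 0.5

Work:
Find probabilities that make opponent indifferent:
P2 chooses q to make P1 indifferent between A and B
P1 chooses p to make P2 indifferent between X and Y
Mixed NE: P1 plays (A: 0.5, B: 0.5), P2 plays (X: 0.5, Y: 0.5)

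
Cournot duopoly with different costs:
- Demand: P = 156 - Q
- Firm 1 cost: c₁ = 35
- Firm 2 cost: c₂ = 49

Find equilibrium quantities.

q₁* = 45.0, q₂* = 31.0

Work:
Reaction: q₁ = (156 - 35 - q₂)/2
Reaction: q₂ = (156 - 49 - q₁)/2
Solve simultaneously:
q₁* = (156 - 2×35 + 49)/3 = 45.0
q₂* = (156 - 2×49 + 35)/3 = 31.0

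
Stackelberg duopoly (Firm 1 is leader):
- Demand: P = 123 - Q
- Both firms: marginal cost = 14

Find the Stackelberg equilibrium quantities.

q₁* (leader) = 54.5, q₂* (follower) = 27.25

Work:
Follower's reaction: q₂ = (a - c - q₁)/2
Leader substitutes: π₁ = q₁·(a - q₁ - (a-c-q₁)/2 - c)
FOC: q₁* = (123 - 14)/2 = 54.50
Then: q₂* = (123 - 14 - 54.5)/2 = 27.25
Leader has first-mover advantage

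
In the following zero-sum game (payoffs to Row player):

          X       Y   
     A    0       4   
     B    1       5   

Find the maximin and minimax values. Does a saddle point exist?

Maximin = 1, Minimax = 1, Saddle: True

Work:
Row minimums: [0, 1] → maximin = 1
Column maximums: [1, 5] → minimax = 1
Saddle point exists! Game value = 1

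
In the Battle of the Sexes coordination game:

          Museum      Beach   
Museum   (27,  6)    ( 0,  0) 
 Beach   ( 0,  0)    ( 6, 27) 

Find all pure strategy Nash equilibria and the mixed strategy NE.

Pure NE: (Museum, Museum) and (Beach, Beach); Mixed NE: p = 0.8182, q = 0.1818

Work:
Check pure NE:
(Museum, Museum): (27, 6) - no unilateral deviation beneficial
(Beach, Beach): (6, 27) - no unilateral deviation beneficial
Mixed NE: P1 plays Museum with p = 0.8182, P2 plays Museum with q = 0.1818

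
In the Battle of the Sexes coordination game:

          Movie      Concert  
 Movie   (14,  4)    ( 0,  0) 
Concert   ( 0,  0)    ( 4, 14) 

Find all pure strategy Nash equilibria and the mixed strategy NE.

Pure NE: (Movie, Movie) and (Concert, Concert); Mixed NE: p = 0.7778, q = 0.2222

Work:
Check pure NE:
(Movie, Movie): (14, 4) - no unilateral deviation beneficial
(Concert, Concert): (4, 14) - no unilateral deviation beneficial
Mixed NE: P1 plays Movie with p = 0.7778, P2 plays Movie with q = 0.2222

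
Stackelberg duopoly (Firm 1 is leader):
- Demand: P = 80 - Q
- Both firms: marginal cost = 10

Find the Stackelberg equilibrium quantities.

q₁* (leader) = 35.0, q₂* (follower) = 17.5

Work:
Follower's reaction: q₂ = (a - c - q₁)/2
Leader substitutes: π₁ = q₁·(a - q₁ - (a-c-q₁)/2 - c)
FOC: q₁* = (80 - 10)/2 = 35.00
Then: q₂* = (80 - 10 - 35.0)/2 = 17.50
Leader has first-mover advantage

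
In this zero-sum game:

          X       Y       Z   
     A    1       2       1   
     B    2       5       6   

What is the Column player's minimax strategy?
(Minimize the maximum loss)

Column should play X, value = 2

Work:
Column player minimizes Row's maximum payoff:
Column X: max payoff to Row = 2
Column Y: max payoff to Row = 5
Column Z: max payoff to Row = 6
Minimum is 2, achieved by column X.
Minimax strategy: X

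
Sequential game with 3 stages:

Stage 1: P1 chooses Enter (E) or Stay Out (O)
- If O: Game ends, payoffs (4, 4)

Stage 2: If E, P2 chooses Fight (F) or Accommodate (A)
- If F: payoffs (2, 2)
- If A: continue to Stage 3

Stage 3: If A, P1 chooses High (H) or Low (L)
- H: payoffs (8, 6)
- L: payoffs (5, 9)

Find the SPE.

SPE: (E, A, H); Outcome (8, 6)

Work:
Stage 3: P1 chooses H (8 vs 5)
Stage 2: P2: F->2, A->6 (anticipating H). Choose A
Stage 1: P1: O->4, E->8 (anticipating A, H). Choose E
SPE path: E -> A -> H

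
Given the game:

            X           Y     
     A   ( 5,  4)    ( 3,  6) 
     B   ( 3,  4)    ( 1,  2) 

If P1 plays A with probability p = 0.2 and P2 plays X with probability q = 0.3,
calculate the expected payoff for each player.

E[P1] = 2.0, E[P2] = 3.16

Work:
E[P1] = p·q·π₁(A,X) + p·(1-q)·π₁(A,Y) + (1-p)·q·π₁(B,X) + (1-p)·(1-q)·π₁(B,Y)
= 0.2·0.3·5 + 0.2·0.7·3 + 0.8·0.3·3 + 0.8·0.7·1
= 2.0

E[P2] = 3.16 (similar calculation)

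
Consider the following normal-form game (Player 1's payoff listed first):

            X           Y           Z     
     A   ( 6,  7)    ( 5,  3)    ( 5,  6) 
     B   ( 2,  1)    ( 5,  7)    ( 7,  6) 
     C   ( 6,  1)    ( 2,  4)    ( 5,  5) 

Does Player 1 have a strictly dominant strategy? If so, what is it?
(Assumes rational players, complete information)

No strictly dominant strategy exists for Player 1

Work:
A strategy strictly dominates another if it gives a strictly higher payoff against every opponent action. Compare each pair of P1's strategies column-by-column:
  A vs B: [6 vs 2, 5 vs 5, 5 vs 7] → A does not strictly dominate B (column Y: 5 ≤ 5)
  A vs C: [6 vs 6, 5 vs 2, 5 vs 5] → A does not strictly dominate C (column X: 6 ≤ 6)
  B vs A: [2 vs 6, 5 vs 5, 7 vs 5] → B does not strictly dominate A (column X: 2 ≤ 6)
  B vs C: [2 vs 6, 5 vs 2, 7 vs 5] → B does not strictly dominate C (column X: 2 ≤ 6)
  C vs A: [6 vs 6, 2 vs 5, 5 vs 5] → C does not strictly dominate A (column X: 6 ≤ 6)
  C vs B: [6 vs 2, 2 vs 5, 5 vs 7] → C does not strictly dominate B (column Y: 2 ≤ 5)
No single strategy strictly dominates all others → no strictly dominant strategy.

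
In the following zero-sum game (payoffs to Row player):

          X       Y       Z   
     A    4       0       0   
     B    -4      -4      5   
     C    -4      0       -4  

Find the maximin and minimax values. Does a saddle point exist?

Maximin = 0, Minimax = 0, Saddle: True

Work:
Row minimums: [0, -4, -4] → maximin = 0
Column maximums: [4, 0, 5] → minimax = 0
Saddle point exists! Game value = 0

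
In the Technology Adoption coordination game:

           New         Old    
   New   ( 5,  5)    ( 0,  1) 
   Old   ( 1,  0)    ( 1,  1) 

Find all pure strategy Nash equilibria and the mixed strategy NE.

Pure NE: (New, New) and (Old, Old); Mixed NE: p = 0.2, q = 0.2

Work:
Check pure NE:
(New, New): (5, 5) - no unilateral deviation beneficial
(Old, Old): (1, 1) - no unilateral deviation beneficial
Mixed NE: P1 plays New with p = 0.2, P2 plays New with q = 0.2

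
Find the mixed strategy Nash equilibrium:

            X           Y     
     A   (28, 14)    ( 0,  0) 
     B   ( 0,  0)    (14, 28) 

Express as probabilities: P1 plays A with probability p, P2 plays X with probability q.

p = 0.6667, q = 0.3333

Work:
Find probabilities that make opponent indifferent:
P2 chooses q to make P1 indifferent between A and B
P1 chooses p to make P2 indifferent between X and Y
Mixed NE: P1 plays (A: 0.6667, B: 0.3333), P2 plays (X: 0.3333, Y: 0.6667)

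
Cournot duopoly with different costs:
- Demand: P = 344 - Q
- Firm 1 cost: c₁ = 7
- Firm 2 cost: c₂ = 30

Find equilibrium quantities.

q₁* = 120.0, q₂* = 97.0

Work:
Reaction: q₁ = (344 - 7 - q₂)/2
Reaction: q₂ = (344 - 30 - q₁)/2
Solve simultaneously:
q₁* = (344 - 2×7 + 30)/3 = 120.0
q₂* = (344 - 2×30 + 7)/3 = 97.0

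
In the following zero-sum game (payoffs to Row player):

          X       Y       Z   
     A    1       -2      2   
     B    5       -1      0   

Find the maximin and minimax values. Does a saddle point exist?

Maximin = -1, Minimax = -1, Saddle: True

Work:
Row minimums: [-2, -1] → maximin = -1
Column maximums: [5, -1, 2] → minimax = -1
Saddle point exists! Game value = -1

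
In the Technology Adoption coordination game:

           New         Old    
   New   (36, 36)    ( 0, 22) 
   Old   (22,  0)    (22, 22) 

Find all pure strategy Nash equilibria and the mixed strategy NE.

Pure NE: (New, New) and (Old, Old); Mixed NE: p = 0.6111, q = 0.6111

Work:
Check pure NE:
(New, New): (36, 36) - no unilateral deviation beneficial
(Old, Old): (22, 22) - no unilateral deviation beneficial
Mixed NE: P1 plays New with p = 0.6111, P2 plays New with q = 0.6111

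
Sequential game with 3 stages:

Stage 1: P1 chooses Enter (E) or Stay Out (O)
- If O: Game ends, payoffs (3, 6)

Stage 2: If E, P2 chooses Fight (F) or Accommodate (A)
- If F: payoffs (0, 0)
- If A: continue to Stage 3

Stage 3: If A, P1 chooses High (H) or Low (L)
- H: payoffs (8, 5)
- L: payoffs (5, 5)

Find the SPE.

SPE: (E, A, H); Outcome (8, 5)

Work:
Stage 3: P1 chooses H (8 vs 5)
Stage 2: P2: F->0, A->5 (anticipating H). Choose A
Stage 1: P1: O->3, E->8 (anticipating A, H). Choose E
SPE path: E -> A -> H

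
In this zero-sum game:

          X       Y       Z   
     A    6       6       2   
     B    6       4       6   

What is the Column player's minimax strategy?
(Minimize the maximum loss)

Column should play X or Y or Z (all achieve the minimum), value = 6

Work:
Column player minimizes Row's maximum payoff:
Column X: max payoff to Row = 6
Column Y: max payoff to Row = 6
Column Z: max payoff to Row = 6
Minimum is 6, achieved by columns X, Y, Z (tied).
Each of X or Y or Z is a minimax strategy.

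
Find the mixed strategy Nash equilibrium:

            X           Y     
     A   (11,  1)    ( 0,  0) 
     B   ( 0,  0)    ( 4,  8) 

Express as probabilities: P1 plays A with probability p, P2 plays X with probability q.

p = 0.8889, q = 0.2667

Work:
Find probabilities that make opponent indifferent:
P2 chooses q to make P1 indifferent between A and B
P1 chooses p to make P2 indifferent between X and Y
Mixed NE: P1 plays (A: 0.8889, B: 0.1111), P2 plays (X: 0.2667, Y: 0.7333)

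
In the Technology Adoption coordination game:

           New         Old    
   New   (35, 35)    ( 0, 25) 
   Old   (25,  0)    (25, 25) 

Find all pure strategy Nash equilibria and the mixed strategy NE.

Pure NE: (New, New) and (Old, Old); Mixed NE: p = 0.7143, q = 0.7143

Work:
Check pure NE:
(New, New): (35, 35) - no unilateral deviation beneficial
(Old, Old): (25, 25) - no unilateral deviation beneficial
Mixed NE: P1 plays New with p = 0.7143, P2 plays New with q = 0.7143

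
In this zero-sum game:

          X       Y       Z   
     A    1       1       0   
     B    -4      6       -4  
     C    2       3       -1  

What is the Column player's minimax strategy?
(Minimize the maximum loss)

Column should play Z, value = 0

Work:
Column player minimizes Row's maximum payoff:
Column X: max payoff to Row = 2
Column Y: max payoff to Row = 6
Column Z: max payoff to Row = 0
Minimum is 0, achieved by column Z.
Minimax strategy: Z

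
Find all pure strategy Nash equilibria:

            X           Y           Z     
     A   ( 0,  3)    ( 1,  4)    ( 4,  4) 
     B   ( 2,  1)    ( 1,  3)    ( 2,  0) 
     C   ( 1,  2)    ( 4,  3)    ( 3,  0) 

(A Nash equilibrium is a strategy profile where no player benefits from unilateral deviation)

Nash equilibrium: (A, Z), (C, Y)

Work:
Best responses:
  P1 vs X: payoffs [0, 2, 1] → best response B (payoff 2)
  P1 vs Y: payoffs [1, 1, 4] → best response C (payoff 4)
  P1 vs Z: payoffs [4, 2, 3] → best response A (payoff 4)
  P2 vs A: payoffs [3, 4, 4] → best response Y/Z (payoff 4)
  P2 vs B: payoffs [1, 3, 0] → best response Y (payoff 3)
  P2 vs C: payoffs [2, 3, 0] → best response Y (payoff 3)
Mutual best responses: (A,Z), (C,Y) → Nash equilibria.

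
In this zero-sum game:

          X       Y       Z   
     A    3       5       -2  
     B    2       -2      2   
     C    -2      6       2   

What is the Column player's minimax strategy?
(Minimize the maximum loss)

Column should play Z, value = 2

Work:
Column player minimizes Row's maximum payoff:
Column X: max payoff to Row = 3
Column Y: max payoff to Row = 6
Column Z: max payoff to Row = 2
Minimum is 2, achieved by column Z.
Minimax strategy: Z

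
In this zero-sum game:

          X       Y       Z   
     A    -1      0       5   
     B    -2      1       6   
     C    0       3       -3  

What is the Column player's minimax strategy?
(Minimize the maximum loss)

Column should play X, value = 0

Work:
Column player minimizes Row's maximum payoff:
Column X: max payoff to Row = 0
Column Y: max payoff to Row = 3
Column Z: max payoff to Row = 6
Minimum is 0, achieved by column X.
Minimax strategy: X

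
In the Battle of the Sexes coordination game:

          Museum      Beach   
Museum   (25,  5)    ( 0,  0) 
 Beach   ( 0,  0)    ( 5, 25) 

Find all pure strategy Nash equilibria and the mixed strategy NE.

Pure NE: (Museum, Museum) and (Beach, Beach); Mixed NE: p = 0.8333, q = 0.1667

Work:
Check pure NE:
(Museum, Museum): (25, 5) - no unilateral deviation beneficial
(Beach, Beach): (5, 25) - no unilateral deviation beneficial
Mixed NE: P1 plays Museum with p = 0.8333, P2 plays Museum with q = 0.1667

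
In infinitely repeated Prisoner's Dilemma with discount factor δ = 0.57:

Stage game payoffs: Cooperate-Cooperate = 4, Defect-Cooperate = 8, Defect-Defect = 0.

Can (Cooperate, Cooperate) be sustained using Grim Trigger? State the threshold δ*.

δ* = 0.5; since δ = 0.57 ≥ 0.5, cooperation can be sustained

Work:
For Grim Trigger:
Cooperate forever: 4/(1-δ)
Defect then punished: 8 + 0·δ/(1-δ)
Need: 4/(1-δ) ≥ 8 + 0·δ/(1-δ)
Solving: δ ≥ (T-R)/(T-P) = (8-4)/(8-0) = 0.5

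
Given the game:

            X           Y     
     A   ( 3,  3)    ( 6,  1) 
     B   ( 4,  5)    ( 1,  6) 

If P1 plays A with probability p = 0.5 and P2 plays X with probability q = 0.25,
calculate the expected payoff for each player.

E[P1] = 3.5, E[P2] = 3.625

Work:
E[P1] = p·q·π₁(A,X) + p·(1-q)·π₁(A,Y) + (1-p)·q·π₁(B,X) + (1-p)·(1-q)·π₁(B,Y)
= 0.5·0.25·3 + 0.5·0.75·6 + 0.5·0.25·4 + 0.5·0.75·1
= 3.5

E[P2] = 3.625 (similar calculation)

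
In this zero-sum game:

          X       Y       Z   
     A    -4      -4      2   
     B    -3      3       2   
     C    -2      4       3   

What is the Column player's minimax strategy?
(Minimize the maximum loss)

Column should play X, value = -2

Work:
Column player minimizes Row's maximum payoff:
Column X: max payoff to Row = -2
Column Y: max payoff to Row = 4
Column Z: max payoff to Row = 3
Minimum is -2, achieved by column X.
Minimax strategy: X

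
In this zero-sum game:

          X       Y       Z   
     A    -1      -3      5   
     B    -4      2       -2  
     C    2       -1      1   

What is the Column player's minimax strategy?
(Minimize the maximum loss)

Column should play X or Y (all achieve the minimum), value = 2

Work:
Column player minimizes Row's maximum payoff:
Column X: max payoff to Row = 2
Column Y: max payoff to Row = 2
Column Z: max payoff to Row = 5
Minimum is 2, achieved by columns X, Y (tied).
Each of X or Y is a minimax strategy.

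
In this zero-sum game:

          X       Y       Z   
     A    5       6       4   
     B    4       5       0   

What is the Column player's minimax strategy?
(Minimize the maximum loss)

Column should play Z, value = 4

Work:
Column player minimizes Row's maximum payoff:
Column X: max payoff to Row = 5
Column Y: max payoff to Row = 6
Column Z: max payoff to Row = 4
Minimum is 4, achieved by column Z.
Minimax strategy: Z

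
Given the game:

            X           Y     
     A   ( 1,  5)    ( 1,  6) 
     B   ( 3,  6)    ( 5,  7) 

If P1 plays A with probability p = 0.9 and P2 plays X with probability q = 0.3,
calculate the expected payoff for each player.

E[P1] = 1.34, E[P2] = 5.8

Work:
E[P1] = p·q·π₁(A,X) + p·(1-q)·π₁(A,Y) + (1-p)·q·π₁(B,X) + (1-p)·(1-q)·π₁(B,Y)
= 0.9·0.3·1 + 0.9·0.7·1 + 0.1·0.3·3 + 0.1·0.7·5
= 1.34

E[P2] = 5.8 (similar calculation)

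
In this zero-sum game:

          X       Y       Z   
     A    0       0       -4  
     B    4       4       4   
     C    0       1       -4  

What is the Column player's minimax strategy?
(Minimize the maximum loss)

Column should play X or Y or Z (all achieve the minimum), value = 4

Work:
Column player minimizes Row's maximum payoff:
Column X: max payoff to Row = 4
Column Y: max payoff to Row = 4
Column Z: max payoff to Row = 4
Minimum is 4, achieved by columns X, Y, Z (tied).
Each of X or Y or Z is a minimax strategy.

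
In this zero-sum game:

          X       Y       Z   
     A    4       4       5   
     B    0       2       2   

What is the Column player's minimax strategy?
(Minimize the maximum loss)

Column should play X or Y (all achieve the minimum), value = 4

Work:
Column player minimizes Row's maximum payoff:
Column X: max payoff to Row = 4
Column Y: max payoff to Row = 4
Column Z: max payoff to Row = 5
Minimum is 4, achieved by columns X, Y (tied).
Each of X or Y is a minimax strategy.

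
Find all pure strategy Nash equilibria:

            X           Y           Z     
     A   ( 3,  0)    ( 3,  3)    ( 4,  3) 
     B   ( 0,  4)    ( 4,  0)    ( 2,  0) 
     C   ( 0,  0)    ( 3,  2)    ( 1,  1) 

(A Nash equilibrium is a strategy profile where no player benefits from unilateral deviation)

Nash equilibrium: (A, Z)

Work:
Best responses:
  P1 vs X: payoffs [3, 0, 0] → best response A (payoff 3)
  P1 vs Y: payoffs [3, 4, 3] → best response B (payoff 4)
  P1 vs Z: payoffs [4, 2, 1] → best response A (payoff 4)
  P2 vs A: payoffs [0, 3, 3] → best response Y/Z (payoff 3)
  P2 vs B: payoffs [4, 0, 0] → best response X (payoff 4)
  P2 vs C: payoffs [0, 2, 1] → best response Y (payoff 2)
Mutual best responses: (A,Z) → Nash equilibria.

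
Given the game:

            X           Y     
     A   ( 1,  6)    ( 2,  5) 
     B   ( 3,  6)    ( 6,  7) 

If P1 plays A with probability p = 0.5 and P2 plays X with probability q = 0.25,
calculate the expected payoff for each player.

E[P1] = 3.5, E[P2] = 6.0

Work:
E[P1] = p·q·π₁(A,X) + p·(1-q)·π₁(A,Y) + (1-p)·q·π₁(B,X) + (1-p)·(1-q)·π₁(B,Y)
= 0.5·0.25·1 + 0.5·0.75·2 + 0.5·0.25·3 + 0.5·0.75·6
= 3.5

E[P2] = 6.0 (similar calculation)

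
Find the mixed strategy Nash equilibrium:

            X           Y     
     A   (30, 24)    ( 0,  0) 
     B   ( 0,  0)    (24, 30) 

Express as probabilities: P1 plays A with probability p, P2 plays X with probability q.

p = 0.5556, q = 0.4444

Work:
Find probabilities that make opponent indifferent:
P2 chooses q to make P1 indifferent between A and B
P1 chooses p to make P2 indifferent between X and Y
Mixed NE: P1 plays (A: 0.5556, B: 0.4444), P2 plays (X: 0.4444, Y: 0.5556)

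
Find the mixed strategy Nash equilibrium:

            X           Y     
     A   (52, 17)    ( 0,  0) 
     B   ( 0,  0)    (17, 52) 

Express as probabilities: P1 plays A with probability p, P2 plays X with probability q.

p = 0.7536, q = 0.2464

Work:
Find probabilities that make opponent indifferent:
P2 chooses q to make P1 indifferent between A and B
P1 chooses p to make P2 indifferent between X and Y
Mixed NE: P1 plays (A: 0.7536, B: 0.2464), P2 plays (X: 0.2464, Y: 0.7536)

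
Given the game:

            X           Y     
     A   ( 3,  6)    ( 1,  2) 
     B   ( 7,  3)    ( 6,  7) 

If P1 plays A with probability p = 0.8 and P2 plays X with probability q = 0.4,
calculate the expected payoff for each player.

E[P1] = 2.72, E[P2] = 3.96

Work:
E[P1] = p·q·π₁(A,X) + p·(1-q)·π₁(A,Y) + (1-p)·q·π₁(B,X) + (1-p)·(1-q)·π₁(B,Y)
= 0.8·0.4·3 + 0.8·0.6·1 + 0.2·0.4·7 + 0.2·0.6·6
= 2.72

E[P2] = 3.96 (similar calculation)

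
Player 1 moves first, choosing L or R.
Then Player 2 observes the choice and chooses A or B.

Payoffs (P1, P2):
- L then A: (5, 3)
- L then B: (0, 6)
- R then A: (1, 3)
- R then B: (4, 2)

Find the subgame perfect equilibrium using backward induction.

P1 plays R, P2 plays B after L and A after R; Payoff (1, 3)

Work:
Backward induction:
After L: P2 chooses B → P1 gets 0
After R: P2 chooses A → P1 gets 1
P1 chooses R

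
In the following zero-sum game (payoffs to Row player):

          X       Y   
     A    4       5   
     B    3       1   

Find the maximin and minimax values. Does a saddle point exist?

Maximin = 4, Minimax = 4, Saddle: True

Work:
Row minimums: [4, 1] → maximin = 4
Column maximums: [4, 5] → minimax = 4
Saddle point exists! Game value = 4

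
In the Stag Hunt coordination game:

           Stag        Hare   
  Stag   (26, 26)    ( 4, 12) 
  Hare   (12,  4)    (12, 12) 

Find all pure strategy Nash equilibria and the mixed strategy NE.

Pure NE: (Stag, Stag) and (Hare, Hare); Mixed NE: p = 0.3636, q = 0.3636

Work:
Check pure NE:
(Stag, Stag): (26, 26) - no unilateral deviation beneficial
(Hare, Hare): (12, 12) - no unilateral deviation beneficial
Mixed NE: P1 plays Stag with p = 0.3636, P2 plays Stag with q = 0.3636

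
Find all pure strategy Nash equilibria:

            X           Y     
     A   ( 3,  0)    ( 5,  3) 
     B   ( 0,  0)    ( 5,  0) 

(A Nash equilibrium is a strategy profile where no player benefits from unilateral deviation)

Nash equilibrium: (A, Y), (B, Y)

Work:
Best responses:
  P1 vs X: payoffs [3, 0] → best response A (payoff 3)
  P1 vs Y: payoffs [5, 5] → best response A/B (payoff 5)
  P2 vs A: payoffs [0, 3] → best response Y (payoff 3)
  P2 vs B: payoffs [0, 0] → best response X/Y (payoff 0)
Mutual best responses: (A,Y), (B,Y) → Nash equilibria.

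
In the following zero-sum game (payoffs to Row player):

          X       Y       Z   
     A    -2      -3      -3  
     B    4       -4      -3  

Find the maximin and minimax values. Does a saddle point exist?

Maximin = -3, Minimax = -3, Saddle: True

Work:
Row minimums: [-3, -4] → maximin = -3
Column maximums: [4, -3, -3] → minimax = -3
Saddle point exists! Game value = -3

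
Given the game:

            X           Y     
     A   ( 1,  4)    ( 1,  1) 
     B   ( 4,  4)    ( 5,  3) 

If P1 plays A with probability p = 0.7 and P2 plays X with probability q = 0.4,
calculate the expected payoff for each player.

E[P1] = 2.08, E[P2] = 2.56

Work:
E[P1] = p·q·π₁(A,X) + p·(1-q)·π₁(A,Y) + (1-p)·q·π₁(B,X) + (1-p)·(1-q)·π₁(B,Y)
= 0.7·0.4·1 + 0.7·0.6·1 + 0.3·0.4·4 + 0.3·0.6·5
= 2.08

E[P2] = 2.56 (similar calculation)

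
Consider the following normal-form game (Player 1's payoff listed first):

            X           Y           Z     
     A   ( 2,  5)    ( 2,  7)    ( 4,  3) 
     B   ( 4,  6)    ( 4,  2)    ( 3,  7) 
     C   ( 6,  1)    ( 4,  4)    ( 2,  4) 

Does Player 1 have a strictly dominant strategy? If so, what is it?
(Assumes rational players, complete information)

No strictly dominant strategy exists for Player 1

Work:
A strategy strictly dominates another if it gives a strictly higher payoff against every opponent action. Compare each pair of P1's strategies column-by-column:
  A vs B: [2 vs 4, 2 vs 4, 4 vs 3] → A does not strictly dominate B (column X: 2 ≤ 4)
  A vs C: [2 vs 6, 2 vs 4, 4 vs 2] → A does not strictly dominate C (column X: 2 ≤ 6)
  B vs A: [4 vs 2, 4 vs 2, 3 vs 4] → B does not strictly dominate A (column Z: 3 ≤ 4)
  B vs C: [4 vs 6, 4 vs 4, 3 vs 2] → B does not strictly dominate C (column X: 4 ≤ 6)
  C vs A: [6 vs 2, 4 vs 2, 2 vs 4] → C does not strictly dominate A (column Z: 2 ≤ 4)
  C vs B: [6 vs 4, 4 vs 4, 2 vs 3] → C does not strictly dominate B (column Y: 4 ≤ 4)
No single strategy strictly dominates all others → no strictly dominant strategy.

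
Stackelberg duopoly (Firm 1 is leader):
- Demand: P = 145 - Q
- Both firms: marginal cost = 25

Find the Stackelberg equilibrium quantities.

q₁* (leader) = 60.0, q₂* (follower) = 30.0

Work:
Follower's reaction: q₂ = (a - c - q₁)/2
Leader substitutes: π₁ = q₁·(a - q₁ - (a-c-q₁)/2 - c)
FOC: q₁* = (145 - 25)/2 = 60.00
Then: q₂* = (145 - 25 - 60.0)/2 = 30.00
Leader has first-mover advantage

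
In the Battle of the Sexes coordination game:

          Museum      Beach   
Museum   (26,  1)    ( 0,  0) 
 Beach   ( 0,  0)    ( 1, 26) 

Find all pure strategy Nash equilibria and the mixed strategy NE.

Pure NE: (Museum, Museum) and (Beach, Beach); Mixed NE: p = 0.963, q = 0.037

Work:
Check pure NE:
(Museum, Museum): (26, 1) - no unilateral deviation beneficial
(Beach, Beach): (1, 26) - no unilateral deviation beneficial
Mixed NE: P1 plays Museum with p = 0.963, P2 plays Museum with q = 0.037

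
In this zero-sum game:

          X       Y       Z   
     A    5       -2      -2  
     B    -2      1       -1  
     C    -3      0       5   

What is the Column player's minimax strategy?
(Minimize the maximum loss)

Column should play Y, value = 1

Work:
Column player minimizes Row's maximum payoff:
Column X: max payoff to Row = 5
Column Y: max payoff to Row = 1
Column Z: max payoff to Row = 5
Minimum is 1, achieved by column Y.
Minimax strategy: Y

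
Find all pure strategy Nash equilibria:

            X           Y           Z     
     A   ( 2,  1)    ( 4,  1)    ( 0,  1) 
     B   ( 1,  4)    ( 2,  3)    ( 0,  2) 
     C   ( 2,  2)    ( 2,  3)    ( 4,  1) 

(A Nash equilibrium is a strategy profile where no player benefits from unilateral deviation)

Nash equilibrium: (A, X), (A, Y)

Work:
Best responses:
  P1 vs X: payoffs [2, 1, 2] → best response A/C (payoff 2)
  P1 vs Y: payoffs [4, 2, 2] → best response A (payoff 4)
  P1 vs Z: payoffs [0, 0, 4] → best response C (payoff 4)
  P2 vs A: payoffs [1, 1, 1] → best response X/Y/Z (payoff 1)
  P2 vs B: payoffs [4, 3, 2] → best response X (payoff 4)
  P2 vs C: payoffs [2, 3, 1] → best response Y (payoff 3)
Mutual best responses: (A,X), (A,Y) → Nash equilibria.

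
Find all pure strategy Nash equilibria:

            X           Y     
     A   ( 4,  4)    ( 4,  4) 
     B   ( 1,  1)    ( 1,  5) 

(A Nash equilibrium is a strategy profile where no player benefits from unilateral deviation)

Nash equilibrium: (A, X), (A, Y)

Work:
Best responses:
  P1 vs X: payoffs [4, 1] → best response A (payoff 4)
  P1 vs Y: payoffs [4, 1] → best response A (payoff 4)
  P2 vs A: payoffs [4, 4] → best response X/Y (payoff 4)
  P2 vs B: payoffs [1, 5] → best response Y (payoff 5)
Mutual best responses: (A,X), (A,Y) → Nash equilibria.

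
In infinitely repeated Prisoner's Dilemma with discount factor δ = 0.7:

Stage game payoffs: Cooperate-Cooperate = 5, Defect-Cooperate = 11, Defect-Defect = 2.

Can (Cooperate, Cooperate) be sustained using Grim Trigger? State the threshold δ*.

δ* = 0.6667; since δ = 0.7 ≥ 0.6667, cooperation can be sustained

Work:
For Grim Trigger:
Cooperate forever: 5/(1-δ)
Defect then punished: 11 + 2·δ/(1-δ)
Need: 5/(1-δ) ≥ 11 + 2·δ/(1-δ)
Solving: δ ≥ (T-R)/(T-P) = (11-5)/(11-2) = 0.6667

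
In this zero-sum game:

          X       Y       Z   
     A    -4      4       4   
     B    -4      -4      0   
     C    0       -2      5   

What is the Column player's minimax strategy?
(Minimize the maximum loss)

Column should play X, value = 0

Work:
Column player minimizes Row's maximum payoff:
Column X: max payoff to Row = 0
Column Y: max payoff to Row = 4
Column Z: max payoff to Row = 5
Minimum is 0, achieved by column X.
Minimax strategy: X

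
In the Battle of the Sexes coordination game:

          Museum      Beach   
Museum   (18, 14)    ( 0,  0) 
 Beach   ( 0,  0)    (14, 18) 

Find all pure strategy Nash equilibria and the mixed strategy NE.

Pure NE: (Museum, Museum) and (Beach, Beach); Mixed NE: p = 0.5625, q = 0.4375

Work:
Check pure NE:
(Museum, Museum): (18, 14) - no unilateral deviation beneficial
(Beach, Beach): (14, 18) - no unilateral deviation beneficial
Mixed NE: P1 plays Museum with p = 0.5625, P2 plays Museum with q = 0.4375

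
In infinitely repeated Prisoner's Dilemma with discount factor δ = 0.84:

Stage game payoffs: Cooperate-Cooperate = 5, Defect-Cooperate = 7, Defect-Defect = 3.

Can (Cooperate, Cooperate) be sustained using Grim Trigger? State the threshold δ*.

δ* = 0.5; since δ = 0.84 ≥ 0.5, cooperation can be sustained

Work:
For Grim Trigger:
Cooperate forever: 5/(1-δ)
Defect then punished: 7 + 3·δ/(1-δ)
Need: 5/(1-δ) ≥ 7 + 3·δ/(1-δ)
Solving: δ ≥ (T-R)/(T-P) = (7-5)/(7-3) = 0.5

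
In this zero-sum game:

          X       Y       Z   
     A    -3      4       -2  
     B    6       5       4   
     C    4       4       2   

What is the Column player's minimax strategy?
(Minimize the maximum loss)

Column should play Z, value = 4

Work:
Column player minimizes Row's maximum payoff:
Column X: max payoff to Row = 6
Column Y: max payoff to Row = 5
Column Z: max payoff to Row = 4
Minimum is 4, achieved by column Z.
Minimax strategy: Z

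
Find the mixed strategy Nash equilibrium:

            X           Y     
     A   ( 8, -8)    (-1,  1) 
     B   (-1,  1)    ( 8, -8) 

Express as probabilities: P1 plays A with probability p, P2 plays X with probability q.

p = 0.5, q = 0.5

Work:
Find probabilities that make opponent indifferent:
P2 chooses q to make P1 indifferent between A and B
P1 chooses p to make P2 indifferent between X and Y
Mixed NE: P1 plays (A: 0.5, B: 0.5), P2 plays (X: 0.5, Y: 0.5)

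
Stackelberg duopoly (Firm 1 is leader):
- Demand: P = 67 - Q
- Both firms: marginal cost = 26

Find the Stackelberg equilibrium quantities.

q₁* (leader) = 20.5, q₂* (follower) = 10.25

Work:
Follower's reaction: q₂ = (a - c - q₁)/2
Leader substitutes: π₁ = q₁·(a - q₁ - (a-c-q₁)/2 - c)
FOC: q₁* = (67 - 26)/2 = 20.50
Then: q₂* = (67 - 26 - 20.5)/2 = 10.25
Leader has first-mover advantage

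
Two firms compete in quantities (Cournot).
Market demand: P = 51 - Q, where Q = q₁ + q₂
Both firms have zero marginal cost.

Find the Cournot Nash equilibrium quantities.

q₁* = q₂* = 17.0; P* = 17.0

Work:
Profit: π_i = P·q_i = (a - q_i - q_j)·q_i
FOC: ∂π_i/∂q_i = a - 2q_i - q_j = 0
Reaction function: q_i = (51 - q_j)/2
Symmetry: q* = 51/3 = 17.0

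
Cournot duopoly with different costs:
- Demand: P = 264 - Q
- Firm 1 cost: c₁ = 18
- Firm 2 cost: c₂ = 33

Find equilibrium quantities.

q₁* = 87.0, q₂* = 72.0

Work:
Reaction: q₁ = (264 - 18 - q₂)/2
Reaction: q₂ = (264 - 33 - q₁)/2
Solve simultaneously:
q₁* = (264 - 2×18 + 33)/3 = 87.0
q₂* = (264 - 2×33 + 18)/3 = 72.0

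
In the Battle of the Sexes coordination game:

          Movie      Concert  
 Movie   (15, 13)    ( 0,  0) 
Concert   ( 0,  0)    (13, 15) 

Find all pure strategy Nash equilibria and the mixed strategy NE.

Pure NE: (Movie, Movie) and (Concert, Concert); Mixed NE: p = 0.5357, q = 0.4643

Work:
Check pure NE:
(Movie, Movie): (15, 13) - no unilateral deviation beneficial
(Concert, Concert): (13, 15) - no unilateral deviation beneficial
Mixed NE: P1 plays Movie with p = 0.5357, P2 plays Movie with q = 0.4643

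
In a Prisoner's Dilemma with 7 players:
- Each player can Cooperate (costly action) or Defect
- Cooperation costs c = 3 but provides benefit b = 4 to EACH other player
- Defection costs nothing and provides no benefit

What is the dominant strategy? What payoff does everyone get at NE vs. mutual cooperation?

Dominant: Defect; NE payoff = 0; Coop payoff = 21

Work:
Defect dominates (saves cost c = 3, benefit to others is external)
NE: All defect → everyone gets 0
If all cooperate: each receives (6)×4 - 3 = 21
Social dilemma: 21 > 0 but NE gives 0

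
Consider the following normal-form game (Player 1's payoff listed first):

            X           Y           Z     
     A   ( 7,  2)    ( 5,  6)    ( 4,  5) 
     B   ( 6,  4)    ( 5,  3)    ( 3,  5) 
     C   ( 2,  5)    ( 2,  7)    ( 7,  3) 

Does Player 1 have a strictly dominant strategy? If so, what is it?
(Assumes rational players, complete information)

No strictly dominant strategy exists for Player 1

Work:
A strategy strictly dominates another if it gives a strictly higher payoff against every opponent action. Compare each pair of P1's strategies column-by-column:
  A vs B: [7 vs 6, 5 vs 5, 4 vs 3] → A does not strictly dominate B (column Y: 5 ≤ 5)
  A vs C: [7 vs 2, 5 vs 2, 4 vs 7] → A does not strictly dominate C (column Z: 4 ≤ 7)
  B vs A: [6 vs 7, 5 vs 5, 3 vs 4] → B does not strictly dominate A (column X: 6 ≤ 7)
  B vs C: [6 vs 2, 5 vs 2, 3 vs 7] → B does not strictly dominate C (column Z: 3 ≤ 7)
  C vs A: [2 vs 7, 2 vs 5, 7 vs 4] → C does not strictly dominate A (column X: 2 ≤ 7)
  C vs B: [2 vs 6, 2 vs 5, 7 vs 3] → C does not strictly dominate B (column X: 2 ≤ 6)
No single strategy strictly dominates all others → no strictly dominant strategy.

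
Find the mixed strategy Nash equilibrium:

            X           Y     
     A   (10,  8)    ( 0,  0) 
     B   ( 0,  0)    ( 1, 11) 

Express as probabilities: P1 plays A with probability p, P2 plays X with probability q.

p = 0.5789, q = 0.0909

Work:
Find probabilities that make opponent indifferent:
P2 chooses q to make P1 indifferent between A and B
P1 chooses p to make P2 indifferent between X and Y
Mixed NE: P1 plays (A: 0.5789, B: 0.4211), P2 plays (X: 0.0909, Y: 0.9091)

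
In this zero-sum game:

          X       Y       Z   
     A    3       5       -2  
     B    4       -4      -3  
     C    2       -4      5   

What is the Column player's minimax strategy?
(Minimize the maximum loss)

Column should play X, value = 4

Work:
Column player minimizes Row's maximum payoff:
Column X: max payoff to Row = 4
Column Y: max payoff to Row = 5
Column Z: max payoff to Row = 5
Minimum is 4, achieved by column X.
Minimax strategy: X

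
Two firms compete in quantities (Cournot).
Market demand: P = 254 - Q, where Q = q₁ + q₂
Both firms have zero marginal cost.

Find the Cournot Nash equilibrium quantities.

q₁* = q₂* = 84.67; P* = 84.67

Work:
Profit: π_i = P·q_i = (a - q_i - q_j)·q_i
FOC: ∂π_i/∂q_i = a - 2q_i - q_j = 0
Reaction function: q_i = (254 - q_j)/2
Symmetry: q* = 254/3 = 84.67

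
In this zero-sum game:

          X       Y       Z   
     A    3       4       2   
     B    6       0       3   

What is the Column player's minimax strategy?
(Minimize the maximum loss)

Column should play Z, value = 3

Work:
Column player minimizes Row's maximum payoff:
Column X: max payoff to Row = 6
Column Y: max payoff to Row = 4
Column Z: max payoff to Row = 3
Minimum is 3, achieved by column Z.
Minimax strategy: Z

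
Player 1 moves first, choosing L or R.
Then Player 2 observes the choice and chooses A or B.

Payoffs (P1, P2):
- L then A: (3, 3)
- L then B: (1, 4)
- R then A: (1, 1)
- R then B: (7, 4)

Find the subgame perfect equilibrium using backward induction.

P1 plays R, P2 plays B after L and B after R; Payoff (7, 4)

Work:
Backward induction:
After L: P2 chooses B → P1 gets 1
After R: P2 chooses B → P1 gets 7
P1 chooses R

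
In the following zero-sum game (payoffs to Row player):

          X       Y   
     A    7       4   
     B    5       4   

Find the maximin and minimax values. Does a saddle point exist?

Maximin = 4, Minimax = 4, Saddle: True

Work:
Row minimums: [4, 4] → maximin = 4
Column maximums: [7, 4] → minimax = 4
Saddle point exists! Game value = 4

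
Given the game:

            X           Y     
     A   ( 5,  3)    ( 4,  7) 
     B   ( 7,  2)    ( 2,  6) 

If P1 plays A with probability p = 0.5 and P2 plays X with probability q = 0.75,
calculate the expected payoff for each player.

E[P1] = 5.25, E[P2] = 3.5

Work:
E[P1] = p·q·π₁(A,X) + p·(1-q)·π₁(A,Y) + (1-p)·q·π₁(B,X) + (1-p)·(1-q)·π₁(B,Y)
= 0.5·0.75·5 + 0.5·0.25·4 + 0.5·0.75·7 + 0.5·0.25·2
= 5.25

E[P2] = 3.5 (similar calculation)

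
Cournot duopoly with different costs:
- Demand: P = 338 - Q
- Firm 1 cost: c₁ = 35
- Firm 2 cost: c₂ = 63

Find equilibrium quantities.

q₁* = 110.33, q₂* = 82.33

Work:
Reaction: q₁ = (338 - 35 - q₂)/2
Reaction: q₂ = (338 - 63 - q₁)/2
Solve simultaneously:
q₁* = (338 - 2×35 + 63)/3 = 110.33
q₂* = (338 - 2×63 + 35)/3 = 82.33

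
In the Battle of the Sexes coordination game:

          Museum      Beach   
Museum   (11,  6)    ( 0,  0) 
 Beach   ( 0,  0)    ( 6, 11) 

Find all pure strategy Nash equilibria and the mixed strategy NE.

Pure NE: (Museum, Museum) and (Beach, Beach); Mixed NE: p = 0.6471, q = 0.3529

Work:
Check pure NE:
(Museum, Museum): (11, 6) - no unilateral deviation beneficial
(Beach, Beach): (6, 11) - no unilateral deviation beneficial
Mixed NE: P1 plays Museum with p = 0.6471, P2 plays Museum with q = 0.3529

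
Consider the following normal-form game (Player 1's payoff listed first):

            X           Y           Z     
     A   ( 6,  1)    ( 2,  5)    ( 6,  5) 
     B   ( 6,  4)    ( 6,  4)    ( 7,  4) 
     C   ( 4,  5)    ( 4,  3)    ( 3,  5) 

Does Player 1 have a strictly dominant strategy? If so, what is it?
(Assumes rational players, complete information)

No strictly dominant strategy exists for Player 1

Work:
A strategy strictly dominates another if it gives a strictly higher payoff against every opponent action. Compare each pair of P1's strategies column-by-column:
  A vs B: [6 vs 6, 2 vs 6, 6 vs 7] → A does not strictly dominate B (column X: 6 ≤ 6)
  A vs C: [6 vs 4, 2 vs 4, 6 vs 3] → A does not strictly dominate C (column Y: 2 ≤ 4)
  B vs A: [6 vs 6, 6 vs 2, 7 vs 6] → B does not strictly dominate A (column X: 6 ≤ 6)
  B vs C: [6 vs 4, 6 vs 4, 7 vs 3] → B strictly dominates C
  C vs A: [4 vs 6, 4 vs 2, 3 vs 6] → C does not strictly dominate A (column X: 4 ≤ 6)
  C vs B: [4 vs 6, 4 vs 6, 3 vs 7] → C does not strictly dominate B (column X: 4 ≤ 6)
No single strategy strictly dominates all others → no strictly dominant strategy.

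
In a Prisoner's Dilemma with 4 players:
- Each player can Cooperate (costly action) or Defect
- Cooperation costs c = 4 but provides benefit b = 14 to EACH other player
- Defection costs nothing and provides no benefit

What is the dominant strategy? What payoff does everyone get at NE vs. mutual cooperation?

Dominant: Defect; NE payoff = 0; Coop payoff = 38

Work:
Defect dominates (saves cost c = 4, benefit to others is external)
NE: All defect → everyone gets 0
If all cooperate: each receives (3)×14 - 4 = 38
Social dilemma: 38 > 0 but NE gives 0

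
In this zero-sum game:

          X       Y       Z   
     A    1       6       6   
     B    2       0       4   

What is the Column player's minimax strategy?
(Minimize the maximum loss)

Column should play X, value = 2

Work:
Column player minimizes Row's maximum payoff:
Column X: max payoff to Row = 2
Column Y: max payoff to Row = 6
Column Z: max payoff to Row = 6
Minimum is 2, achieved by column X.
Minimax strategy: X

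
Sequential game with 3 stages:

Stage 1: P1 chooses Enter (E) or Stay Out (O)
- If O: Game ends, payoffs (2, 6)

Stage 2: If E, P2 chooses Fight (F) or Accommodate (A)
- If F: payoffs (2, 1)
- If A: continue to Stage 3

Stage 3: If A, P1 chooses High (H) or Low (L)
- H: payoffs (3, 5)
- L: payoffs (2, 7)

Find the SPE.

SPE: (E, A, H); Outcome (3, 5)

Work:
Stage 3: P1 chooses H (3 vs 2)
Stage 2: P2: F->1, A->5 (anticipating H). Choose A
Stage 1: P1: O->2, E->3 (anticipating A, H). Choose E
SPE path: E -> A -> H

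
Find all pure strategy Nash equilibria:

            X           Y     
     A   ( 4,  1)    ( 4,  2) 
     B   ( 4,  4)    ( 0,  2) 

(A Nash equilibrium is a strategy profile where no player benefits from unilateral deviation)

Nash equilibrium: (A, Y), (B, X)

Work:
Best responses:
  P1 vs X: payoffs [4, 4] → best response A/B (payoff 4)
  P1 vs Y: payoffs [4, 0] → best response A (payoff 4)
  P2 vs A: payoffs [1, 2] → best response Y (payoff 2)
  P2 vs B: payoffs [4, 2] → best response X (payoff 4)
Mutual best responses: (A,Y), (B,X) → Nash equilibria.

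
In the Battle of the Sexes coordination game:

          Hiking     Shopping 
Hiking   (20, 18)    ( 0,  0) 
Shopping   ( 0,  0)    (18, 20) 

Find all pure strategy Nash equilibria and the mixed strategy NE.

Pure NE: (Hiking, Hiking) and (Shopping, Shopping); Mixed NE: p = 0.5263, q = 0.4737

Work:
Check pure NE:
(Hiking, Hiking): (20, 18) - no unilateral deviation beneficial
(Shopping, Shopping): (18, 20) - no unilateral deviation beneficial
Mixed NE: P1 plays Hiking with p = 0.5263, P2 plays Hiking with q = 0.4737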